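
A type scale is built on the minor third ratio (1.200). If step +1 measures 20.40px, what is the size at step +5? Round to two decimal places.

42.30px

Moving from step +1 to step +5 is 4 steps up, so multiply by r⁴.
20.40 × 1.200⁴ = 20.40 × 2.07360 ≈ 42.301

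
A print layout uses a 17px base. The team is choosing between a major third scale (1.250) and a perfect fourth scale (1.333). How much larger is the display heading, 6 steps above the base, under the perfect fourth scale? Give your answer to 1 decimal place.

Major third: 17.0 × 1.250⁶ = 64.850px
Perfect fourth: 17.0 × 1.333⁶ = 95.374px
Difference: 95.374 − 64.850 = 30.524px

30.5px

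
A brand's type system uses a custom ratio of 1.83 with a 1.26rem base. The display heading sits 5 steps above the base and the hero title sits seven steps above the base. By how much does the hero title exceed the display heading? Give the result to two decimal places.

60.74rem

Step 5: 1.26 × 1.83⁵ = 25.8598rem
Step 7: 1.26 × 1.83⁷ = 86.6021rem
Difference: 86.6021 − 25.8598 = 60.7423rem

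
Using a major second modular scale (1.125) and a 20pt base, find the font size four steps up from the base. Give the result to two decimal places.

Each step on a modular scale multiplies by the ratio, so the size n steps from the base is base × ratioⁿ.
20.0 × 1.125⁴ = 20.0 × 1.60181 ≈ 32.04

32.04pt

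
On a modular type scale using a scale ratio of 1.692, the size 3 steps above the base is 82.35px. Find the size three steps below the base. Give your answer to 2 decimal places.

3.51px

82.35 ÷ 1.692⁶ = 82.35 ÷ 23.46401 ≈ 3.510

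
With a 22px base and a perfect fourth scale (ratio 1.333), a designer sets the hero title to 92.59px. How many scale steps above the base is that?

5

1.333ⁿ = 92.59 / 22 = 4.2086
n = ln(4.2086) / ln(1.333) = 1.4371 / 0.2874 ≈ 5.00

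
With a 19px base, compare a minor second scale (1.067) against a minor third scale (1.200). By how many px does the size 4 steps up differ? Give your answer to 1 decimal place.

14.8px

Minor second: 19.0 × 1.067⁴ = 24.627px
Minor third: 19.0 × 1.200⁴ = 39.398px
Difference: 39.398 − 24.627 = 14.771px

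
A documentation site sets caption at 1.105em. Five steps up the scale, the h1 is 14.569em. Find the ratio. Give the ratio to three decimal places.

r⁵ = 14.569 / 1.105, so r = (14.569/1.105)^(1/5).
r = 13.1846^(1/5) ≈ 1.6750

1.675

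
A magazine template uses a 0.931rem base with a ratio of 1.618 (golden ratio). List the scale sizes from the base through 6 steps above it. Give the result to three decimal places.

Step 0: 0.931rem
Step 1: 0.931 × 1.618 = 1.506
Step 2: 0.931 × 1.618² = 2.437
Step 3: 0.931 × 1.618³ = 3.944
Step 4: 0.931 × 1.618⁴ = 6.381
Step 5: 0.931 × 1.618⁵ = 10.324
Step 6: 0.931 × 1.618⁶ = 16.704

0.931rem, 1.506rem, 2.437rem, 3.944rem, 6.381rem, 10.324rem, 16.704rem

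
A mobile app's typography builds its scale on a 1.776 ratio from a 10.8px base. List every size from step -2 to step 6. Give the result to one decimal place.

Step -2: 10.8 ÷ 1.776² = 3.4
Step -1: 10.8 ÷ 1.776 = 6.1
Step 0: 10.8px
Step 1: 10.8 × 1.776 = 19.2
Step 2: 10.8 × 1.776² = 34.1
Step 3: 10.8 × 1.776³ = 60.5
Step 4: 10.8 × 1.776⁴ = 107.4
Step 5: 10.8 × 1.776⁵ = 190.8
Step 6: 10.8 × 1.776⁶ = 338.9

3.4px, 6.1px, 10.8px, 19.2px, 34.1px, 60.5px, 107.4px, 190.8px, 338.9px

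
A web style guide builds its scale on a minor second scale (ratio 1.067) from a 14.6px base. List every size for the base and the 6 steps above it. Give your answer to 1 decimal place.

14.6px, 15.6px, 16.6px, 17.7px, 18.9px, 20.2px, 21.5px

Step 0: 14.6px
Step 1: 14.6 × 1.067 = 15.6
Step 2: 14.6 × 1.067² = 16.6
Step 3: 14.6 × 1.067³ = 17.7
Step 4: 14.6 × 1.067⁴ = 18.9
Step 5: 14.6 × 1.067⁵ = 20.2
Step 6: 14.6 × 1.067⁶ = 21.5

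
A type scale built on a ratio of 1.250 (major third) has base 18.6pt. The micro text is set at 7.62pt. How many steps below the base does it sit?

4

1.250ⁿ = 18.6 / 7.62 = 2.4409
n = ln(2.4409) / ln(1.250) = 0.8924 / 0.2231 ≈ 4.00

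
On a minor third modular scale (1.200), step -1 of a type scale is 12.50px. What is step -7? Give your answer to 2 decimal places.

4.19px

12.50 ÷ 1.200⁶ = 12.50 ÷ 2.98598 ≈ 4.186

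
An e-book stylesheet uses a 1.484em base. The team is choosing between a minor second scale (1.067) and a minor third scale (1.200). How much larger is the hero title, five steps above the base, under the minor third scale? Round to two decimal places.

1.64em

Minor second: 1.484 × 1.067⁵ = 2.0524em
Minor third: 1.484 × 1.200⁵ = 3.6927em
Difference: 3.6927 − 2.0524 = 1.6403em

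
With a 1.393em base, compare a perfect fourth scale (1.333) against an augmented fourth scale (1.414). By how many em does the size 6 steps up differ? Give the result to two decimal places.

3.32em

Perfect fourth: 1.393 × 1.333⁶ = 7.8151em
Augmented fourth: 1.393 × 1.414⁶ = 11.1339em
Difference: 11.1339 − 7.8151 = 3.3188em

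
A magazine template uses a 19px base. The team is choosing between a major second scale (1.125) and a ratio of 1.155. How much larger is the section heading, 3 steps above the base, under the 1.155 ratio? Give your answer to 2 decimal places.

2.22px

Major second: 19.0 × 1.125³ = 27.0527px
At 1.155: 19.0 × 1.155³ = 29.2752px
Difference: 29.2752 − 27.0527 = 2.2225px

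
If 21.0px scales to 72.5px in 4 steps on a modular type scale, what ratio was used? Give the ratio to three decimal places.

The ratio satisfies 21.0 × r⁴ = 72.5, so r = (72.5 / 21.0)^(1/4).
r = 3.4524^(1/4) ≈ 1.3631

1.363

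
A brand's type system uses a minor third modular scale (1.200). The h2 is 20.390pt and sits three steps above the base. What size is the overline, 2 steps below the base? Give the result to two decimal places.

Moving from step +3 to step -2 is 5 steps down, so divide by r⁵.
20.390 ÷ 1.200⁵ = 20.390 ÷ 2.48832 ≈ 8.194

8.19pt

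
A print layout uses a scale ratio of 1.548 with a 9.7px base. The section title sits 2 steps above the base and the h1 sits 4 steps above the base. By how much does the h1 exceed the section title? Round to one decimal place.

32.5px

Step 2: 9.7 × 1.548² = 23.244px
Step 4: 9.7 × 1.548⁴ = 55.700px
Difference: 55.700 − 23.244 = 32.456px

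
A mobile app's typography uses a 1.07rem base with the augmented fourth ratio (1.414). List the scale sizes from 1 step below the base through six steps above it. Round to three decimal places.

0.757rem, 1.070rem, 1.513rem, 2.139rem, 3.025rem, 4.277rem, 6.048rem, 8.552rem

Step -1: 1.07 ÷ 1.414 = 0.757
Step 0: 1.07rem
Step 1: 1.07 × 1.414 = 1.513
Step 2: 1.07 × 1.414² = 2.139
Step 3: 1.07 × 1.414³ = 3.025
Step 4: 1.07 × 1.414⁴ = 4.277
Step 5: 1.07 × 1.414⁵ = 6.048
Step 6: 1.07 × 1.414⁶ = 8.552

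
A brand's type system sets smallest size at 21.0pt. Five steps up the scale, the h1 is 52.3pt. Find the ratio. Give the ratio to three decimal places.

r⁵ = 52.3 / 21.0, so r = (52.3/21.0)^(1/5).
r = 2.4905^(1/5) ≈ 1.2002

1.200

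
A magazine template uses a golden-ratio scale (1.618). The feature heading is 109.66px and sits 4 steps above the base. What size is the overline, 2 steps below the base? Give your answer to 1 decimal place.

The gap is -2 − (4) = -6 steps, so the factor is 1.618^-6.
109.66 ÷ 1.618⁶ = 109.66 ÷ 17.94201 ≈ 6.112

6.1px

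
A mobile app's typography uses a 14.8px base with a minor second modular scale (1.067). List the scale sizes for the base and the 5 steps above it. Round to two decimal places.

Step 0: 14.8px
Step 1: 14.8 × 1.067 = 15.79
Step 2: 14.8 × 1.067² = 16.85
Step 3: 14.8 × 1.067³ = 17.98
Step 4: 14.8 × 1.067⁴ = 19.18
Step 5: 14.8 × 1.067⁵ = 20.47

14.80px, 15.79px, 16.85px, 17.98px, 19.18px, 20.47px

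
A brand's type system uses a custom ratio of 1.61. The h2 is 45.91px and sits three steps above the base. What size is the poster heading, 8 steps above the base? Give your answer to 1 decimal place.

496.6px

Moving from step +3 to step +8 is 5 steps up, so multiply by r⁵.
45.91 × 1.61⁵ = 45.91 × 10.81756 ≈ 496.634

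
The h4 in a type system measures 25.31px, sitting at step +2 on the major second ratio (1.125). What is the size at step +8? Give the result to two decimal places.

25.31 × 1.125⁶ = 25.31 × 2.02729 ≈ 51.311

51.31px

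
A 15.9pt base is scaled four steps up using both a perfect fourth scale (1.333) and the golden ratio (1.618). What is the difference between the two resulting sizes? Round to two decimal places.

58.77pt

Perfect fourth: 15.9 × 1.333⁴ = 50.2016pt
Golden ratio: 15.9 × 1.618⁴ = 108.9711pt
Difference: 108.9711 − 50.2016 = 58.7695pt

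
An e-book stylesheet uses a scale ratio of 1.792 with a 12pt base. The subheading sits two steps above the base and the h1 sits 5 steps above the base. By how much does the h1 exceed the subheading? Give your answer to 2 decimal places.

Step 2: 12.0 × 1.792² = 38.5352pt
Step 5: 12.0 × 1.792⁵ = 221.7539pt
Difference: 221.7539 − 38.5352 = 183.2187pt

183.22pt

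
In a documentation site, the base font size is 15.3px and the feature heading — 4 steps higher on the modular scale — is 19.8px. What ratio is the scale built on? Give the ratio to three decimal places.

1.067

The ratio satisfies 15.3 × r⁴ = 19.8, so r = (19.8 / 15.3)^(1/4).
r = 1.2941^(1/4) ≈ 1.0666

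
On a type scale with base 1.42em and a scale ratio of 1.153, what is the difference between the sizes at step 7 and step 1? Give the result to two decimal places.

2.21em

Step 1: 1.42 × 1.153 = 1.6373em
Step 7: 1.42 × 1.153⁷ = 3.8467em
Difference: 3.8467 − 1.6373 = 2.2094em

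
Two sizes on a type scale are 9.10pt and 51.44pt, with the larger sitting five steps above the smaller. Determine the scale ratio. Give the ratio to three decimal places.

The ratio satisfies 9.10 × r⁵ = 51.44, so r = (51.44 / 9.10)^(1/5).
r = 5.6527^(1/5) ≈ 1.4140

1.414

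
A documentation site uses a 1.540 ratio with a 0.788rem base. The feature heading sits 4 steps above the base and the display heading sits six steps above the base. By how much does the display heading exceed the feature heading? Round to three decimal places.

6.079rem

Step 4: 0.788 × 1.540⁴ = 4.43210rem
Step 6: 0.788 × 1.540⁶ = 10.51116rem
Difference: 10.51116 − 4.43210 = 6.07906rem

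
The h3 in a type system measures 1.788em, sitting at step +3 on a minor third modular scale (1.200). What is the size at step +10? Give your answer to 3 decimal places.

6.407em

1.788 × 1.200⁷ = 1.788 × 3.58318 ≈ 6.407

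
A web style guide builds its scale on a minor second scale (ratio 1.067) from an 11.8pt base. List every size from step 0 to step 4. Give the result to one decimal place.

11.8pt, 12.6pt, 13.4pt, 14.3pt, 15.3pt

Step 0: 11.8pt
Step 1: 11.8 × 1.067 = 12.6
Step 2: 11.8 × 1.067² = 13.4
Step 3: 11.8 × 1.067³ = 14.3
Step 4: 11.8 × 1.067⁴ = 15.3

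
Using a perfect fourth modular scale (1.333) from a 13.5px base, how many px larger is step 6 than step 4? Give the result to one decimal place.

33.1px

Step 4: 13.5 × 1.333⁴ = 42.624px
Step 6: 13.5 × 1.333⁶ = 75.738px
Difference: 75.738 − 42.624 = 33.114px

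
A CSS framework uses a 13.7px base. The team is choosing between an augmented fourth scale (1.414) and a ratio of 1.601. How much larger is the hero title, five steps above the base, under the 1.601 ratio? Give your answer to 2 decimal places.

66.66px

Augmented fourth: 13.7 × 1.414⁵ = 77.4404px
At 1.601: 13.7 × 1.601⁵ = 144.1044px
Difference: 144.1044 − 77.4404 = 66.6640px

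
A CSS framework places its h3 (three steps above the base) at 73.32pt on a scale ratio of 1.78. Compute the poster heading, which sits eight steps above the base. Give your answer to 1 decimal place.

73.32 × 1.78⁵ = 73.32 × 17.86899 ≈ 1310.154

1310.2pt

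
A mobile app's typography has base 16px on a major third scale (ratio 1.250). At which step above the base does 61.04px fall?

1.250ⁿ = 61.04 / 16 = 3.8150
n = ln(3.8150) / ln(1.250) = 1.3389 / 0.2231 ≈ 6.00

6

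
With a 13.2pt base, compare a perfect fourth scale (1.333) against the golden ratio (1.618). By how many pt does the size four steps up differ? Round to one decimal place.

48.8pt

Perfect fourth: 13.2 × 1.333⁴ = 41.677pt
Golden ratio: 13.2 × 1.618⁴ = 90.467pt
Difference: 90.467 − 41.677 = 48.790pt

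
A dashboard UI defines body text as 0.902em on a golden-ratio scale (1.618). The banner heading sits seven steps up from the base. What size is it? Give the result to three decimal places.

26.185em

Each step on a modular scale multiplies by the ratio, so the size n steps from the base is base × ratioⁿ.
0.902 × 1.618⁷ = 0.902 × 29.03017 ≈ 26.185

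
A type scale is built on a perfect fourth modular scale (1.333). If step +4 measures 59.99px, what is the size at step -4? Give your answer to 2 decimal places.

6.02px

The gap is -4 − (4) = -8 steps, so the factor is 1.333^-8.
59.99 ÷ 1.333⁸ = 59.99 ÷ 9.96876 ≈ 6.018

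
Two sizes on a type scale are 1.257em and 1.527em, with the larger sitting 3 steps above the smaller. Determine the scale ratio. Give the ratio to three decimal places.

The ratio satisfies 1.257 × r³ = 1.527, so r = (1.527 / 1.257)^(1/3).
r = 1.2148^(1/3) ≈ 1.0670

1.067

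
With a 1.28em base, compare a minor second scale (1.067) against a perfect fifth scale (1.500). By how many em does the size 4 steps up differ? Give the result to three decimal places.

Minor second: 1.28 × 1.067⁴ = 1.65908em
Perfect fifth: 1.28 × 1.500⁴ = 6.48000em
Difference: 6.48000 − 1.65908 = 4.82092em

4.821em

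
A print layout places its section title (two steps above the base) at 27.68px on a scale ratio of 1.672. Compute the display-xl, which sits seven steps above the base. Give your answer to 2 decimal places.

Moving from step +2 to step +7 is 5 steps up, so multiply by r⁵.
27.68 × 1.672⁵ = 27.68 × 13.06716 ≈ 361.699

361.70px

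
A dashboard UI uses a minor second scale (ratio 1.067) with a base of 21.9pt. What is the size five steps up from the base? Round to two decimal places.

21.9 × 1.067⁵ = 21.9 × 1.38300 ≈ 30.29

30.29pt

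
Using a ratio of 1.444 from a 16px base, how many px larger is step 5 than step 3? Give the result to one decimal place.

52.3px

Step 3: 16.0 × 1.444³ = 48.175px
Step 5: 16.0 × 1.444⁵ = 100.451px
Difference: 100.451 − 48.175 = 52.276px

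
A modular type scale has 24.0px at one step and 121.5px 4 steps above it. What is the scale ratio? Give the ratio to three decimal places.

1.500

r⁴ = 121.5 / 24.0, so r = (121.5/24.0)^(1/4).
r = 5.0625^(1/4) ≈ 1.5000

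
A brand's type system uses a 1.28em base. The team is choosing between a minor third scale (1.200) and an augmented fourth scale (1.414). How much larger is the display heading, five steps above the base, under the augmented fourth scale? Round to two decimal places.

4.05em

Minor third: 1.28 × 1.200⁵ = 3.1850em
Augmented fourth: 1.28 × 1.414⁵ = 7.2353em
Difference: 7.2353 − 3.1850 = 4.0503em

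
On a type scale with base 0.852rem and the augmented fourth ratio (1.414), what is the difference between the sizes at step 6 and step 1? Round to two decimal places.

5.61rem

Step 1: 0.852 × 1.414 = 1.2047rem
Step 6: 0.852 × 1.414⁶ = 6.8098rem
Difference: 6.8098 − 1.2047 = 5.6051rem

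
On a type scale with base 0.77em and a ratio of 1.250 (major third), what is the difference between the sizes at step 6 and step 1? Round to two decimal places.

Step 1: 0.77 × 1.250 = 0.9625em
Step 6: 0.77 × 1.250⁶ = 2.9373em
Difference: 2.9373 − 0.9625 = 1.9748em

1.97em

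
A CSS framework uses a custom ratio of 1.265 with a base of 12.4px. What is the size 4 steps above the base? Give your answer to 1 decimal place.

31.8px

Every step multiplies by the scale ratio.
12.4 × 1.265⁴ = 12.4 × 2.56072 ≈ 31.75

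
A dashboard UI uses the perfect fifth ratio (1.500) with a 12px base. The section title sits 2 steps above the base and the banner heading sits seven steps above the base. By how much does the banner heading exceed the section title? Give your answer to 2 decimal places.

Step 2: 12.0 × 1.500² = 27.0000px
Step 7: 12.0 × 1.500⁷ = 205.0312px
Difference: 205.0312 − 27.0000 = 178.0312px

178.03px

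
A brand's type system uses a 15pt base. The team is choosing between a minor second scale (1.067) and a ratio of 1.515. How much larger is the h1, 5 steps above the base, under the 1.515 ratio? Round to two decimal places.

98.97pt

Minor second: 15.0 × 1.067⁵ = 20.7450pt
At 1.515: 15.0 × 1.515⁵ = 119.7166pt
Difference: 119.7166 − 20.7450 = 98.9716pt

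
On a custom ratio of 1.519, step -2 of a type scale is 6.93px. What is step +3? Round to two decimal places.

56.04px

6.93 × 1.519⁵ = 6.93 × 8.08703 ≈ 56.043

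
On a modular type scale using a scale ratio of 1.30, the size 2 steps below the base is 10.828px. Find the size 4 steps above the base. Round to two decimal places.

Moving from step -2 to step +4 is 6 steps up, so multiply by r⁶.
10.828 × 1.30⁶ = 10.828 × 4.82681 ≈ 52.265

52.26px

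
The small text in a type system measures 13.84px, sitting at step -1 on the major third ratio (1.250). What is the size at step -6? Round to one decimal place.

The gap is -6 − (-1) = -5 steps, so the factor is 1.250^-5.
13.84 ÷ 1.250⁵ = 13.84 ÷ 3.05176 ≈ 4.535

4.5px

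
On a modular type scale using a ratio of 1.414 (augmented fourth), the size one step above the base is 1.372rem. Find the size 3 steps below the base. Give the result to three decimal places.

0.343rem

1.372 ÷ 1.414⁴ = 1.372 ÷ 3.99758 ≈ 0.343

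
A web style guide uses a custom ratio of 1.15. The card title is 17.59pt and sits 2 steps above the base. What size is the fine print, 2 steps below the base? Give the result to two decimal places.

10.06pt

Moving from step +2 to step -2 is 4 steps down, so divide by r⁴.
17.59 ÷ 1.15⁴ = 17.59 ÷ 1.74901 ≈ 10.057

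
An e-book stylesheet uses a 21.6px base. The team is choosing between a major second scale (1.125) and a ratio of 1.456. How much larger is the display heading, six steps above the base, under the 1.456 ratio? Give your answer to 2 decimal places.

162.00px

Major second: 21.6 × 1.125⁶ = 43.7894px
At 1.456: 21.6 × 1.456⁶ = 205.7889px
Difference: 205.7889 − 43.7894 = 161.9995px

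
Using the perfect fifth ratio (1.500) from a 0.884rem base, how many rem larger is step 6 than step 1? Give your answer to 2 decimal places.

Step 1: 0.884 × 1.500 = 1.3260rem
Step 6: 0.884 × 1.500⁶ = 10.0693rem
Difference: 10.0693 − 1.3260 = 8.7433rem

8.74rem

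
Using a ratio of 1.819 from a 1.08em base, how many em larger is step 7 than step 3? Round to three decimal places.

64.663em

Step 3: 1.08 × 1.819³ = 6.50013em
Step 7: 1.08 × 1.819⁷ = 71.16274em
Difference: 71.16274 − 6.50013 = 64.66261em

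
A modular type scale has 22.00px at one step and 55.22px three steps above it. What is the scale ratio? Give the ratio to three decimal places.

1.359

r³ = 55.22 / 22.00, so r = (55.22/22.00)^(1/3).
r = 2.5100^(1/3) ≈ 1.3590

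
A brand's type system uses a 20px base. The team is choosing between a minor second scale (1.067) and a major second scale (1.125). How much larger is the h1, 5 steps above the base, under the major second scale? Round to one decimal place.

Minor second: 20.0 × 1.067⁵ = 27.660px
Major second: 20.0 × 1.125⁵ = 36.041px
Difference: 36.041 − 27.660 = 8.381px

8.4px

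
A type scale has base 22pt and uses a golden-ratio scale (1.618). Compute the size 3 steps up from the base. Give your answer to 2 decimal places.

Each step on a modular scale multiplies by the ratio, so the size n steps from the base is base × ratioⁿ.
22.0 × 1.618³ = 22.0 × 4.23580 ≈ 93.19

93.19pt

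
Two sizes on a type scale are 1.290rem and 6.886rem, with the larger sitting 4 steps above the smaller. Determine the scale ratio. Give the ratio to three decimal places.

1.520

r⁴ = 6.886 / 1.290, so r = (6.886/1.290)^(1/4).
r = 5.3380^(1/4) ≈ 1.5200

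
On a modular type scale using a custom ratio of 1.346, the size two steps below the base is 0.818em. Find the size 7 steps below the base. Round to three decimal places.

0.185em

0.818 ÷ 1.346⁵ = 0.818 ÷ 4.41800 ≈ 0.185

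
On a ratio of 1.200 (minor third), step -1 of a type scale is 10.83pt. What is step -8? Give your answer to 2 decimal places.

10.83 ÷ 1.200⁷ = 10.83 ÷ 3.58318 ≈ 3.022

3.02pt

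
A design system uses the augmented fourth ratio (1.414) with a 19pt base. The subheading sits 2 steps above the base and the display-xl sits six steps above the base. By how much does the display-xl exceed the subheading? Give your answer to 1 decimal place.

Step 2: 19.0 × 1.414² = 37.989pt
Step 6: 19.0 × 1.414⁶ = 151.862pt
Difference: 151.862 − 37.989 = 113.873pt

113.9pt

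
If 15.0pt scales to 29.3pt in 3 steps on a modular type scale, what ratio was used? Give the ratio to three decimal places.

1.250

r³ = 29.3 / 15.0, so r = (29.3/15.0)^(1/3).
r = 1.9533^(1/3) ≈ 1.2500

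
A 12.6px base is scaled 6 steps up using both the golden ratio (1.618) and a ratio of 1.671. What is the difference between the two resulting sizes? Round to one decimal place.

48.2px

Golden ratio: 12.6 × 1.618⁶ = 226.069px
At 1.671: 12.6 × 1.671⁶ = 274.302px
Difference: 274.302 − 226.069 = 48.233px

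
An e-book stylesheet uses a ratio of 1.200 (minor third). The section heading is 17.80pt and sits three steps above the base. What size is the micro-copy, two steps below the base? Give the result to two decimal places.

7.15pt

Moving from step +3 to step -2 is 5 steps down, so divide by r⁵.
17.80 ÷ 1.200⁵ = 17.80 ÷ 2.48832 ≈ 7.153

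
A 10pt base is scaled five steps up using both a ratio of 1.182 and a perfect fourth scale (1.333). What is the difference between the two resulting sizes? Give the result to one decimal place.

19.0pt

At 1.182: 10.0 × 1.182⁵ = 23.072pt
Perfect fourth: 10.0 × 1.333⁵ = 42.087pt
Difference: 42.087 − 23.072 = 19.015pt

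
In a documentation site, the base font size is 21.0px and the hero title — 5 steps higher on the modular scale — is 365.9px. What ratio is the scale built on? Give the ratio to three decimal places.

1.771

The ratio satisfies 21.0 × r⁵ = 365.9, so r = (365.9 / 21.0)^(1/5).
r = 17.4238^(1/5) ≈ 1.7710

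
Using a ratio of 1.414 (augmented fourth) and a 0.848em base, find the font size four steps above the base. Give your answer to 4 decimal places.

3.3900em

A modular type scale is a geometric sequence: sizeₙ = base × rⁿ.
0.848 × 1.414⁴ = 0.848 × 3.99758 ≈ 3.3900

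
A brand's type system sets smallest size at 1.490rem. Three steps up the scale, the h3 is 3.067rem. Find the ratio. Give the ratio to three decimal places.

The ratio satisfies 1.490 × r³ = 3.067, so r = (3.067 / 1.490)^(1/3).
r = 2.0584^(1/3) ≈ 1.2721

1.272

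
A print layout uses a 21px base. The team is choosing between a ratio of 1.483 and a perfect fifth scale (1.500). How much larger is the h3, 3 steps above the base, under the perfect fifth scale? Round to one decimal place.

2.4px

At 1.483: 21.0 × 1.483³ = 68.492px
Perfect fifth: 21.0 × 1.500³ = 70.875px
Difference: 70.875 − 68.492 = 2.383px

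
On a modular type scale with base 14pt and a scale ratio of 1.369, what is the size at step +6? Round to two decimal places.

Each step on a modular scale multiplies by the ratio, so the size n steps from the base is base × ratioⁿ.
14.0 × 1.369⁶ = 14.0 × 6.58295 ≈ 92.16

92.16pt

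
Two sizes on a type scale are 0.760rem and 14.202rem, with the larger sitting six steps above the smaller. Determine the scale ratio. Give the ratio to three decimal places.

1.629

The ratio satisfies 0.760 × r⁶ = 14.202, so r = (14.202 / 0.760)^(1/6).
r = 18.6868^(1/6) ≈ 1.6290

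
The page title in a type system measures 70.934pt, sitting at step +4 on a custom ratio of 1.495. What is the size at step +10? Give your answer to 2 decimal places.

791.96pt

70.934 × 1.495⁶ = 70.934 × 11.16470 ≈ 791.957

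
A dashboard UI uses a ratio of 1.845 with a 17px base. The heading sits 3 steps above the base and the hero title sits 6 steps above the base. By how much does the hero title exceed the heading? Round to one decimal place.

Step 3: 17.0 × 1.845³ = 106.767px
Step 6: 17.0 × 1.845⁶ = 670.544px
Difference: 670.544 − 106.767 = 563.777px

563.8px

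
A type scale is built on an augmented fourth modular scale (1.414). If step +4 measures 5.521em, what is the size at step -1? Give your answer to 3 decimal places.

5.521 ÷ 1.414⁵ = 5.521 ÷ 5.65258 ≈ 0.977

0.977em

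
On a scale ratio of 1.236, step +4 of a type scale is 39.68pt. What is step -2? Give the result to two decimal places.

11.13pt

The gap is -2 − (4) = -6 steps, so the factor is 1.236^-6.
39.68 ÷ 1.236⁶ = 39.68 ÷ 3.56542 ≈ 11.129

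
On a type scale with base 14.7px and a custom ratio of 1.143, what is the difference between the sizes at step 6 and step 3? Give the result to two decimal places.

Step 3: 14.7 × 1.143³ = 21.9511px
Step 6: 14.7 × 1.143⁶ = 32.7789px
Difference: 32.7789 − 21.9511 = 10.8278px

10.83px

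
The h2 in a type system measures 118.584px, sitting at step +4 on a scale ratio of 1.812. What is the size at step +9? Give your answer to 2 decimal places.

2316.42px

The gap is 9 − (4) = 5 steps, so the factor is 1.812^5.
118.584 × 1.812⁵ = 118.584 × 19.53399 ≈ 2316.419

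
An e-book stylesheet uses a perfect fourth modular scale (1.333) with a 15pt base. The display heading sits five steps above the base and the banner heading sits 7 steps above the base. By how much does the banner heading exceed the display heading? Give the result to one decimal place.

Step 5: 15.0 × 1.333⁵ = 63.131pt
Step 7: 15.0 × 1.333⁷ = 112.177pt
Difference: 112.177 − 63.131 = 49.046pt

49.0pt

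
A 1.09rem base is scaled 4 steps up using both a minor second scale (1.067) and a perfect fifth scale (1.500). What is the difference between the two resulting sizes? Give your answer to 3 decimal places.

Minor second: 1.09 × 1.067⁴ = 1.41281rem
Perfect fifth: 1.09 × 1.500⁴ = 5.51813rem
Difference: 5.51813 − 1.41281 = 4.10532rem

4.105rem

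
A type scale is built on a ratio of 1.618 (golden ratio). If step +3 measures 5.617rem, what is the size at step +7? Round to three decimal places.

38.496rem

Moving from step +3 to step +7 is 4 steps up, so multiply by r⁴.
5.617 × 1.618⁴ = 5.617 × 6.85353 ≈ 38.496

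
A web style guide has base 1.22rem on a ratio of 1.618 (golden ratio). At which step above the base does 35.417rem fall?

7

1.618ⁿ = 35.417 / 1.22 = 29.0303
n = ln(29.0303) / ln(1.618) = 3.3683 / 0.4812 ≈ 7.00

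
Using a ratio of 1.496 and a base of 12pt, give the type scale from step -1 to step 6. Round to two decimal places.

8.02pt, 12.00pt, 17.95pt, 26.86pt, 40.18pt, 60.10pt, 89.92pt, 134.52pt

Step -1: 12.0 ÷ 1.496 = 8.02
Step 0: 12pt
Step 1: 12.0 × 1.496 = 17.95
Step 2: 12.0 × 1.496² = 26.86
Step 3: 12.0 × 1.496³ = 40.18
Step 4: 12.0 × 1.496⁴ = 60.10
Step 5: 12.0 × 1.496⁵ = 89.92
Step 6: 12.0 × 1.496⁶ = 134.52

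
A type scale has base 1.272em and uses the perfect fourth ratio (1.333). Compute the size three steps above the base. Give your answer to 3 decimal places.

1.272 × 1.333³ = 1.272 × 2.36859 ≈ 3.013

3.013em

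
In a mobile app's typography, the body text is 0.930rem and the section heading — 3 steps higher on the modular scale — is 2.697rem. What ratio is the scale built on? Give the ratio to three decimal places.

The ratio satisfies 0.930 × r³ = 2.697, so r = (2.697 / 0.930)^(1/3).
r = 2.9000^(1/3) ≈ 1.4260

1.426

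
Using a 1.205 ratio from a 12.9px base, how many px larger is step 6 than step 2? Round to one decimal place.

20.8px

Step 2: 12.9 × 1.205² = 18.731px
Step 6: 12.9 × 1.205⁶ = 39.492px
Difference: 39.492 − 18.731 = 20.761px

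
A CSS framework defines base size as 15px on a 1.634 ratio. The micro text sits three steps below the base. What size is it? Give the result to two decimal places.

Every step multiplies by the scale ratio.
15.0 ÷ 1.634³ = 15.0 ÷ 4.36271 ≈ 3.44

3.44px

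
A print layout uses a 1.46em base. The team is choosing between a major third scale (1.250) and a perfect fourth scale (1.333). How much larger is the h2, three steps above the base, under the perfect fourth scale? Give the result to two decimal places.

0.61em

Major third: 1.46 × 1.250³ = 2.8516em
Perfect fourth: 1.46 × 1.333³ = 3.4581em
Difference: 3.4581 − 2.8516 = 0.6065em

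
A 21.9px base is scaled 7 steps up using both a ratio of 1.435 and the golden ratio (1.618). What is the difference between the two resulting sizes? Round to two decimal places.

361.35px

At 1.435: 21.9 × 1.435⁷ = 274.4147px
Golden ratio: 21.9 × 1.618⁷ = 635.7608px
Difference: 635.7608 − 274.4147 = 361.3461px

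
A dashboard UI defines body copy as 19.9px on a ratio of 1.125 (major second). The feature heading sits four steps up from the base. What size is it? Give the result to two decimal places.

A modular type scale is a geometric sequence: sizeₙ = base × rⁿ.
19.9 × 1.125⁴ = 19.9 × 1.60181 ≈ 31.88

31.88px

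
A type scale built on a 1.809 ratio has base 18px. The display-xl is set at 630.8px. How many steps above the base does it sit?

6

1.809ⁿ = 630.8 / 18 = 35.0444
n = ln(35.0444) / ln(1.809) = 3.5566 / 0.5928 ≈ 6.00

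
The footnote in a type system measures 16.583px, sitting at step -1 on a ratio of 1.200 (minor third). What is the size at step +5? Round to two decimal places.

The gap is 5 − (-1) = 6 steps, so the factor is 1.200^6.
16.583 × 1.200⁶ = 16.583 × 2.98598 ≈ 49.517

49.52px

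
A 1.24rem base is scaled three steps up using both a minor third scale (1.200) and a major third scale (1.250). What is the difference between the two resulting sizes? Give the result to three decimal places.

Minor third: 1.24 × 1.200³ = 2.14272rem
Major third: 1.24 × 1.250³ = 2.42188rem
Difference: 2.42188 − 2.14272 = 0.27916rem

0.279rem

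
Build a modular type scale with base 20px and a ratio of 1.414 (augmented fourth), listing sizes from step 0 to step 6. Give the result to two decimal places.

Step 0: 20px
Step 1: 20.0 × 1.414 = 28.28
Step 2: 20.0 × 1.414² = 39.99
Step 3: 20.0 × 1.414³ = 56.54
Step 4: 20.0 × 1.414⁴ = 79.95
Step 5: 20.0 × 1.414⁵ = 113.05
Step 6: 20.0 × 1.414⁶ = 159.86

20.00px, 28.28px, 39.99px, 56.54px, 79.95px, 113.05px, 159.86px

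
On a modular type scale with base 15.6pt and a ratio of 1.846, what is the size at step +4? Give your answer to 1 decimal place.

15.6 × 1.846⁴ = 15.6 × 11.61253 ≈ 181.16

181.2pt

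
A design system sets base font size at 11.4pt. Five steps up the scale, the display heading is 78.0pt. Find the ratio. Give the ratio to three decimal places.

The ratio satisfies 11.4 × r⁵ = 78.0, so r = (78.0 / 11.4)^(1/5).
r = 6.8421^(1/5) ≈ 1.4691

1.469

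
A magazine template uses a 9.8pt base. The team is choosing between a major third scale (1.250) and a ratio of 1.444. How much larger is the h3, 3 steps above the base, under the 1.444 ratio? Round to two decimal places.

10.37pt

Major third: 9.8 × 1.250³ = 19.1406pt
At 1.444: 9.8 × 1.444³ = 29.5072pt
Difference: 29.5072 − 19.1406 = 10.3666pt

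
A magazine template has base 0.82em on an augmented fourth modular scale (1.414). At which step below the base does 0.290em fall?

3

1.414ⁿ = 0.82 / 0.290 = 2.8276
n = ln(2.8276) / ln(1.414) = 1.0394 / 0.3464 ≈ 3.00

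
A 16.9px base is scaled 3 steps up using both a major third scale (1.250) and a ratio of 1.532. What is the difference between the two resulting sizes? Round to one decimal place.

Major third: 16.9 × 1.250³ = 33.008px
At 1.532: 16.9 × 1.532³ = 60.766px
Difference: 60.766 − 33.008 = 27.758px

27.8px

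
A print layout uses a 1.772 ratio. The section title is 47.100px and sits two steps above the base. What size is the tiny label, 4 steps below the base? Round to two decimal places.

47.100 ÷ 1.772⁶ = 47.100 ÷ 30.95867 ≈ 1.521

1.52px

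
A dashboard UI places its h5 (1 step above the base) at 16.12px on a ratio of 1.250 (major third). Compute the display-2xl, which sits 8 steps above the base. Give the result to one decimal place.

The gap is 8 − (1) = 7 steps, so the factor is 1.250^7.
16.12 × 1.250⁷ = 16.12 × 4.76837 ≈ 76.866

76.9px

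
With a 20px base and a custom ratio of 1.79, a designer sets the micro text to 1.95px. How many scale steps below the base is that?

4

1.79ⁿ = 20 / 1.95 = 10.2564
n = ln(10.2564) / ln(1.79) = 2.3279 / 0.5822 ≈ 4.00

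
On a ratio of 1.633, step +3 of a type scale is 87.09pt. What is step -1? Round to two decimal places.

12.25pt

Moving from step +3 to step -1 is 4 steps down, so divide by r⁴.
87.09 ÷ 1.633⁴ = 87.09 ÷ 7.11123 ≈ 12.247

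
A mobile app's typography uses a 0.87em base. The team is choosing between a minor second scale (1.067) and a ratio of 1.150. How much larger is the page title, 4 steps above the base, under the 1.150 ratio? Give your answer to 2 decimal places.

Minor second: 0.87 × 1.067⁴ = 1.1277em
At 1.150: 0.87 × 1.150⁴ = 1.5216em
Difference: 1.5216 − 1.1277 = 0.3939em

0.39em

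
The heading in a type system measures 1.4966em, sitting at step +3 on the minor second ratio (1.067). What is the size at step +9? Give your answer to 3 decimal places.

2.208em

1.4966 × 1.067⁶ = 1.4966 × 1.47566 ≈ 2.208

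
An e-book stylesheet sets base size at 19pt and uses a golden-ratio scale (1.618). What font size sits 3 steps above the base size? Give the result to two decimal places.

80.48pt

A modular type scale is a geometric sequence: sizeₙ = base × rⁿ.
19.0 × 1.618³ = 19.0 × 4.23580 ≈ 80.48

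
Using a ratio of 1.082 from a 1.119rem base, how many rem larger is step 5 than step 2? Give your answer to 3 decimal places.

Step 2: 1.119 × 1.082² = 1.31004rem
Step 5: 1.119 × 1.082⁵ = 1.65946rem
Difference: 1.65946 − 1.31004 = 0.34942rem

0.349rem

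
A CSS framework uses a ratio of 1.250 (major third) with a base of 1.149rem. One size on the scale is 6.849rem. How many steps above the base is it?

1.250ⁿ = 6.849 / 1.149 = 5.9608
n = ln(5.9608) / ln(1.250) = 1.7852 / 0.2231 ≈ 8.00

8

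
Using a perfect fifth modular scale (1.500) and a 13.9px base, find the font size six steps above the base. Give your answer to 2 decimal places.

13.9 × 1.500⁶ = 13.9 × 11.39062 ≈ 158.33

158.33px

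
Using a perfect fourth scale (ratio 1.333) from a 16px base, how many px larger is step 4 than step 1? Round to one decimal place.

29.2px

Step 1: 16.0 × 1.333 = 21.328px
Step 4: 16.0 × 1.333⁴ = 50.517px
Difference: 50.517 − 21.328 = 29.189px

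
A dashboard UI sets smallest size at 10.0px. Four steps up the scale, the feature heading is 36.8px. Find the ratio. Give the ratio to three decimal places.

1.385

The ratio satisfies 10.0 × r⁴ = 36.8, so r = (36.8 / 10.0)^(1/4).
r = 3.6800^(1/4) ≈ 1.3850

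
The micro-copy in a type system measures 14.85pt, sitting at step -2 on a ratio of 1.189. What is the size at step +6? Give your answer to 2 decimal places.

59.32pt

The gap is 6 − (-2) = 8 steps, so the factor is 1.189^8.
14.85 × 1.189⁸ = 14.85 × 3.99443 ≈ 59.317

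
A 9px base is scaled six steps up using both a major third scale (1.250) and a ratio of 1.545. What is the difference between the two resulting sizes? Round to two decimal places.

88.08px

Major third: 9.0 × 1.250⁶ = 34.3323px
At 1.545: 9.0 × 1.545⁶ = 122.4090px
Difference: 122.4090 − 34.3323 = 88.0767px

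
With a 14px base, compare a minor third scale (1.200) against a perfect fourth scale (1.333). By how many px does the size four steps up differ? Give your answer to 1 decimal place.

Minor third: 14.0 × 1.200⁴ = 29.030px
Perfect fourth: 14.0 × 1.333⁴ = 44.203px
Difference: 44.203 − 29.030 = 15.173px

15.2px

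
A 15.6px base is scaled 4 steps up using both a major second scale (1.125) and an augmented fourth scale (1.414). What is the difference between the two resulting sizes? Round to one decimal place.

37.4px

Major second: 15.6 × 1.125⁴ = 24.988px
Augmented fourth: 15.6 × 1.414⁴ = 62.362px
Difference: 62.362 − 24.988 = 37.374px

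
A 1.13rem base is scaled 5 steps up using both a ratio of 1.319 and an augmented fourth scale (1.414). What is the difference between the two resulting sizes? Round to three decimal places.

1.876rem

At 1.319: 1.13 × 1.319⁵ = 4.51131rem
Augmented fourth: 1.13 × 1.414⁵ = 6.38742rem
Difference: 6.38742 − 4.51131 = 1.87611rem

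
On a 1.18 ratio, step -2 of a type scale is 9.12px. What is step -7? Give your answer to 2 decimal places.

9.12 ÷ 1.18⁵ = 9.12 ÷ 2.28776 ≈ 3.986

3.99px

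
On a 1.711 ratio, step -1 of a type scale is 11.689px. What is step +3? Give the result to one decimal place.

11.689 × 1.711⁴ = 11.689 × 8.57038 ≈ 100.179

100.2px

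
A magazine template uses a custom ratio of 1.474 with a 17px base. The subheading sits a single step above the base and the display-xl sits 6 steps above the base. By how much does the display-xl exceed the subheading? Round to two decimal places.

Step 1: 17.0 × 1.474 = 25.0580px
Step 6: 17.0 × 1.474⁶ = 174.3548px
Difference: 174.3548 − 25.0580 = 149.2968px

149.30px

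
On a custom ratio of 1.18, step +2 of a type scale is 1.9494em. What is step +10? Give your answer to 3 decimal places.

1.9494 × 1.18⁸ = 1.9494 × 3.75886 ≈ 7.328

7.328em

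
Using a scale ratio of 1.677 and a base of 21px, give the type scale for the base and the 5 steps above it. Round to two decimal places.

Step 0: 21px
Step 1: 21.0 × 1.677 = 35.22
Step 2: 21.0 × 1.677² = 59.06
Step 3: 21.0 × 1.677³ = 99.04
Step 4: 21.0 × 1.677⁴ = 166.09
Step 5: 21.0 × 1.677⁵ = 278.54

21.00px, 35.22px, 59.06px, 99.04px, 166.09px, 278.54px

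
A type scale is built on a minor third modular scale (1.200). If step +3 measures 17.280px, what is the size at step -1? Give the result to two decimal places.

8.33px

17.280 ÷ 1.200⁴ = 17.280 ÷ 2.07360 ≈ 8.333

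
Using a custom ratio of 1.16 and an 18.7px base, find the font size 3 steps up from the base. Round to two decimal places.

29.19px

Every step multiplies by the scale ratio.
18.7 × 1.16³ = 18.7 × 1.56090 ≈ 29.19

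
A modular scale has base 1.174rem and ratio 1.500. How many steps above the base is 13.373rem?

1.500ⁿ = 13.373 / 1.174 = 11.3910
n = ln(11.3910) / ln(1.500) = 2.4328 / 0.4055 ≈ 6.00

6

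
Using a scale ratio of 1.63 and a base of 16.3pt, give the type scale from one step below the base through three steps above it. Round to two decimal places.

Step -1: 16.3 ÷ 1.63 = 10.00
Step 0: 16.3pt
Step 1: 16.3 × 1.63 = 26.57
Step 2: 16.3 × 1.63² = 43.31
Step 3: 16.3 × 1.63³ = 70.59

10.00pt, 16.30pt, 26.57pt, 43.31pt, 70.59pt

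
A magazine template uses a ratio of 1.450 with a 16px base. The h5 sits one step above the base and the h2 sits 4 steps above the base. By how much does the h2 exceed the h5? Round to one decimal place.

Step 1: 16.0 × 1.450 = 23.200px
Step 4: 16.0 × 1.450⁴ = 70.728px
Difference: 70.728 − 23.200 = 47.528px

47.5px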